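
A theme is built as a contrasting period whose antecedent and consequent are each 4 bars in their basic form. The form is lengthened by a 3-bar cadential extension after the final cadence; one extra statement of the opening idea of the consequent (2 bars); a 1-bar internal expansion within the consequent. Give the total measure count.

14 measures

Basic contrasting period: 4 + 4 = 8 bars.
8 (basic form) + 3 (cadential extension) + 2 (extra statement) + 1 (internal expansion) = 14.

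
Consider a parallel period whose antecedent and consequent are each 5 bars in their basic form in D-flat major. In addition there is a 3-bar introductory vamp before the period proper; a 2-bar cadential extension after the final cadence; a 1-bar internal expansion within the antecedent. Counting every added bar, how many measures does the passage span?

Basic parallel period: 5 + 5 = 10 bars.
10 (basic form) + 3 (introduction) + 2 (cadential extension) + 1 (internal expansion) = 16.

16 measures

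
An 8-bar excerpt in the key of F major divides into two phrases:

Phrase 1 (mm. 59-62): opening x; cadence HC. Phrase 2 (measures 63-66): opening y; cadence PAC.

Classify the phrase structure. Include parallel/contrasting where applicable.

Phrase 1 ends with a half cadence (weaker) and phrase 2 with a perfect authentic cadence (stronger): antecedent + consequent = a period.
The two phrases open with different material (x / y), so the period is contrasting.

contrasting period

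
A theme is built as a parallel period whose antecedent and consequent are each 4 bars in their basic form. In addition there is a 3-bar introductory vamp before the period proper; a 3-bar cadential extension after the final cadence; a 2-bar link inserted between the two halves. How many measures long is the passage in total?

Basic parallel period: 4 + 4 = 8 bars.
8 (basic form) + 3 (introduction) + 3 (cadential extension) + 2 (link) = 16.

16 measures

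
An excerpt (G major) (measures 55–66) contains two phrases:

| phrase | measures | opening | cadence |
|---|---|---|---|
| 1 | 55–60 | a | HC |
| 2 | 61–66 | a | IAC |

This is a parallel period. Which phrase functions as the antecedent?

The phrase ending with the weaker cadence (half cadence) is the antecedent; the one ending more conclusively (imperfect authentic cadence) is the consequent. The antecedent is phrase 1.

phrase 1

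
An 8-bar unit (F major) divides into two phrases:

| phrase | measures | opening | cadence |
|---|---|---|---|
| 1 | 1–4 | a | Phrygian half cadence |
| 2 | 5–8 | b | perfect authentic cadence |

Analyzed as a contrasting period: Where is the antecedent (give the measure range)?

measures 1–4

The antecedent is the phrase ending with the weaker cadence (Phrygian half cadence, phrase 1) and the consequent the one ending more conclusively (perfect authentic cadence, phrase 2); the antecedent is mm. 1-4.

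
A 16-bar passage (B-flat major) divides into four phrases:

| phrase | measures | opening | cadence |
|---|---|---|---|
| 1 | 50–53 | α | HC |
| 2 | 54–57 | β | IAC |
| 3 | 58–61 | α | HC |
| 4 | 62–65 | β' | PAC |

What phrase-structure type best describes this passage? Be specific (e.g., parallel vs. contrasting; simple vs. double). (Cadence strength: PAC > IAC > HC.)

parallel double period

Four phrases in two halves: the first half (bars 50–57) ends with an imperfect authentic cadence, the second (mm. 58–65) with a perfect authentic cadence — a large antecedent–consequent pair, i.e. a double period.
Phrase 3 begins with the same material as phrase 1, making it parallel.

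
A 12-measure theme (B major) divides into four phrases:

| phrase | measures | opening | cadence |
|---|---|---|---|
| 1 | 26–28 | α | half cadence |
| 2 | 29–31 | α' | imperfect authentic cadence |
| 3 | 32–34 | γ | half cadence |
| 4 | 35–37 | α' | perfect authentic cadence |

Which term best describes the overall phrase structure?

contrasting double period

Four phrases in two halves: the first half (measures 26-31) ends with an imperfect authentic cadence, the second (measures 32–37) with a perfect authentic cadence — a large antecedent–consequent pair, i.e. a double period.
Phrase 3 begins with different material from phrase 1, making it contrasting.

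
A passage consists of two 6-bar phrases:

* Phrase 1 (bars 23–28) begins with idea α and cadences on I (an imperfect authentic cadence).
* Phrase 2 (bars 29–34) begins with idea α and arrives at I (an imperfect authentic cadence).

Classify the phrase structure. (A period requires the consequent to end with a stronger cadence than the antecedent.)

Both phrases have the same opening (α) and the same cadence (imperfect authentic cadence): the second is a restatement, not a consequent, so this is a repeated phrase rather than a period.

repeated phrase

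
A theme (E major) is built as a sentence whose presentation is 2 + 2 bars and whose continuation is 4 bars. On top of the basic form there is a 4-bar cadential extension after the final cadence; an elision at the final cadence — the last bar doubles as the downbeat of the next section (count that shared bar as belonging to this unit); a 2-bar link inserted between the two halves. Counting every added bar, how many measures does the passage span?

Basic sentence: 2 + 2 + 4 = 8 bars.
8 (basic form) + 4 (cadential extension) + 2 (link) = 14.
The elision shares a bar with the next section but does not change this unit's count.

14 measures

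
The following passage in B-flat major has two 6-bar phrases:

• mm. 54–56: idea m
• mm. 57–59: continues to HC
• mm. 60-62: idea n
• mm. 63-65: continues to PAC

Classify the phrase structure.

Phrase 1 ends with a half cadence (weaker) and phrase 2 with a perfect authentic cadence (stronger): antecedent + consequent = a period.
The two phrases open with different material (m / n), so the period is contrasting.

contrasting period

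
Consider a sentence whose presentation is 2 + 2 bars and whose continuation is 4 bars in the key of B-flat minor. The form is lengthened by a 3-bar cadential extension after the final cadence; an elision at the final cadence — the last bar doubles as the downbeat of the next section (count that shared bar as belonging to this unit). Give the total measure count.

11 measures

Basic sentence: 2 + 2 + 4 = 8 bars.
8 (basic form) + 3 (cadential extension) = 11.
The elision shares a bar with the next section but does not change this unit's count.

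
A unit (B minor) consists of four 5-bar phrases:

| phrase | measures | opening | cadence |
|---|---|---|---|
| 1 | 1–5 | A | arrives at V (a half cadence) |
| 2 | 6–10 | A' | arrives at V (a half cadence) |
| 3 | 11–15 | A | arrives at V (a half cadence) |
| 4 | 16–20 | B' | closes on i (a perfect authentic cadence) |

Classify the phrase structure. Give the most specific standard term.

Four phrases in two halves: the first half (mm. 1–10) ends with a half cadence, the second (bars 11–20) with a perfect authentic cadence — a large antecedent–consequent pair, i.e. a double period.
Phrase 3 begins with the same material as phrase 1, making it parallel.

parallel double period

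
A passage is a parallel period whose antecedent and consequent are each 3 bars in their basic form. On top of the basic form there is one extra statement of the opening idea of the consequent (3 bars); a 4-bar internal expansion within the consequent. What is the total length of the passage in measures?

13 measures

Basic parallel period: 3 + 3 = 6 bars.
6 (basic form) + 3 (extra statement) + 4 (internal expansion) = 13.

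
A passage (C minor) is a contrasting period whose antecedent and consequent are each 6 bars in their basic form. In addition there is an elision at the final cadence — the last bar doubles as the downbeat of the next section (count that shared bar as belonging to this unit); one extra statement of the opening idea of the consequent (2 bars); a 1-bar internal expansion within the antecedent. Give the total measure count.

Basic contrasting period: 6 + 6 = 12 bars.
12 (basic form) + 2 (extra statement) + 1 (internal expansion) = 15.
The elision shares a bar with the next section but does not change this unit's count.

15 measures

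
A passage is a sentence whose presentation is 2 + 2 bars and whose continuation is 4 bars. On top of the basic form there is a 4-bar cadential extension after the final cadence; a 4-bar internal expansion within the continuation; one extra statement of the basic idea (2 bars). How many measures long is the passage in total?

Basic sentence: 2 + 2 + 4 = 8 bars.
8 (basic form) + 4 (cadential extension) + 4 (internal expansion) + 2 (extra statement) = 18.

18 measures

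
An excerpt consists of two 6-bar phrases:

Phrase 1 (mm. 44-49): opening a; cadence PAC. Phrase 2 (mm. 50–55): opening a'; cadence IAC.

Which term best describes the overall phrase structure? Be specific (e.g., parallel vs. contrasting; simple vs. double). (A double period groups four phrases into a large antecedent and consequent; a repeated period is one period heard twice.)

The second phrase closes with an imperfect authentic cadence, which is not stronger than the first phrase's perfect authentic cadence; without a weak→strong cadential pair there is no antecedent–consequent relationship, so this is a phrase group rather than a period.

phrase group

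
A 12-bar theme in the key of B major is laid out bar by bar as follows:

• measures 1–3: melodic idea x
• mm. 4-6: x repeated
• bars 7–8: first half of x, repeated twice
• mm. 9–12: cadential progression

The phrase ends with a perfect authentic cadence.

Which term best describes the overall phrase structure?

sentence

Basic idea (mm. 1–3) + its repetition (mm. 4–6) form the presentation; fragmentation and cadence (mm. 7–12) form the continuation — the 12-bar whole is a sentence.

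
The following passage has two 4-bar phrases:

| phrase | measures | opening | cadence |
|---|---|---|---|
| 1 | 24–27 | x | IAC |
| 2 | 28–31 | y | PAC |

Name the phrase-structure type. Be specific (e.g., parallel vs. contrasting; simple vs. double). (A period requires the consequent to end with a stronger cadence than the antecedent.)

Phrase 1 ends with an imperfect authentic cadence (weaker) and phrase 2 with a perfect authentic cadence (stronger): antecedent + consequent = a period.
The two phrases open with different material (x / y), so the period is contrasting.

contrasting period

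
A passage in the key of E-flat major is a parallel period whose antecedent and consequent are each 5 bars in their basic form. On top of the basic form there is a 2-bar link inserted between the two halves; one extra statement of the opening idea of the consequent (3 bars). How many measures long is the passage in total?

Basic parallel period: 5 + 5 = 10 bars.
10 (basic form) + 2 (link) + 3 (extra statement) = 15.

15 measures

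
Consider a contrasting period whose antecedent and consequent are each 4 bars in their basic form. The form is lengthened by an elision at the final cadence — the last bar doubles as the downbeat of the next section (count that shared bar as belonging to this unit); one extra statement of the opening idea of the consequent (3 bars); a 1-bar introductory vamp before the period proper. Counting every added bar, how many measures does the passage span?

Basic contrasting period: 4 + 4 = 8 bars.
8 (basic form) + 3 (extra statement) + 1 (introduction) = 12.
The elision shares a bar with the next section but does not change this unit's count.

12 measures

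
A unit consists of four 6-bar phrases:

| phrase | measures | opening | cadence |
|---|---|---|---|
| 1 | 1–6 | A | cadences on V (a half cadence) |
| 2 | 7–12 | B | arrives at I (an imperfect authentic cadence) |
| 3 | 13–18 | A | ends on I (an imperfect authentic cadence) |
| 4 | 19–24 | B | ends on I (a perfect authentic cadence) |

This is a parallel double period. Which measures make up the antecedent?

measures 1–12

In a double period the first pair of phrases (ending imperfect authentic cadence) is the large antecedent and the second pair (ending perfect authentic cadence) is the large consequent; the antecedent is measures 1–12.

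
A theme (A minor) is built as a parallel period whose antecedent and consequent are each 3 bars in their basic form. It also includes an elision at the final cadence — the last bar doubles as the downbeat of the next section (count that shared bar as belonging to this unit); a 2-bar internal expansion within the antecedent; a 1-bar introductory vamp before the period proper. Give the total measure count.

Basic parallel period: 3 + 3 = 6 bars.
6 (basic form) + 2 (internal expansion) + 1 (introduction) = 9.
The elision shares a bar with the next section but does not change this unit's count.

9 measures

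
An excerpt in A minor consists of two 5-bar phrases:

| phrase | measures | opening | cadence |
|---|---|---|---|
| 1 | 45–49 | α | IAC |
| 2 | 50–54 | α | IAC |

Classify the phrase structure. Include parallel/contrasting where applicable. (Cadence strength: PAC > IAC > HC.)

repeated phrase

Both phrases have the same opening (α) and the same cadence (imperfect authentic cadence): the second is a restatement, not a consequent, so this is a repeated phrase rather than a period.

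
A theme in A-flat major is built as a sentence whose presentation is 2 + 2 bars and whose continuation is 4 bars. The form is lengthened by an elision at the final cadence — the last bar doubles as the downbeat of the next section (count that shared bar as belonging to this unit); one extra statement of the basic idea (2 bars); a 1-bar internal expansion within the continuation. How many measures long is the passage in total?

Basic sentence: 2 + 2 + 4 = 8 bars.
8 (basic form) + 2 (extra statement) + 1 (internal expansion) = 11.
The elision shares a bar with the next section but does not change this unit's count.

11 measures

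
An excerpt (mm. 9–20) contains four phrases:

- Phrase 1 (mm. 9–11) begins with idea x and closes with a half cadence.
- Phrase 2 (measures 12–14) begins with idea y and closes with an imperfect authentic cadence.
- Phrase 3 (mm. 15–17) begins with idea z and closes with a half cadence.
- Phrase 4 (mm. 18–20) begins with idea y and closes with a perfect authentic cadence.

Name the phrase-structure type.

Four phrases in two halves: the first half (bars 9-14) ends with an imperfect authentic cadence, the second (measures 15-20) with a perfect authentic cadence — a large antecedent–consequent pair, i.e. a double period.
Phrase 3 begins with different material from phrase 1, making it contrasting.

contrasting double period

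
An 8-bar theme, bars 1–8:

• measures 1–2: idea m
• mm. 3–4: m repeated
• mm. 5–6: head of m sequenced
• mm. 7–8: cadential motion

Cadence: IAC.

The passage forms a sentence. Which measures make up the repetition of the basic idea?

measures 3–4

The presentation of a sentence is the basic idea (mm. 1–2) plus its repetition (mm. 3–4); the repetition of the basic idea is therefore bars 3–4.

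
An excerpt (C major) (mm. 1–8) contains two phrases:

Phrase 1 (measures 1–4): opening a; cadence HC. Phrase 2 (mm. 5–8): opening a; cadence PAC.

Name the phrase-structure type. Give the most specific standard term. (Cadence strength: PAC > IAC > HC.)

parallel period

Phrase 1 ends with a half cadence (weaker) and phrase 2 with a perfect authentic cadence (stronger): antecedent + consequent = a period.
The two phrases open with the same material (a / a), so the period is parallel.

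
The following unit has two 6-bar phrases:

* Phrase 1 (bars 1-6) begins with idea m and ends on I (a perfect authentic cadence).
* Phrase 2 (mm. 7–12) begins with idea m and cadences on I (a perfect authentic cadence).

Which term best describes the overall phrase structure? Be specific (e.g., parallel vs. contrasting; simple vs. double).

repeated phrase

Both phrases have the same opening (m) and the same cadence (perfect authentic cadence): the second is a restatement, not a consequent, so this is a repeated phrase rather than a period.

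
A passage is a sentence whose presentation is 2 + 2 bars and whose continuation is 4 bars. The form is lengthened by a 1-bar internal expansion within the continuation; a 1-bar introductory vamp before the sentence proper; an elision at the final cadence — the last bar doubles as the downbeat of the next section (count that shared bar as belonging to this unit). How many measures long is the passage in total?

10 measures

Basic sentence: 2 + 2 + 4 = 8 bars.
8 (basic form) + 1 (internal expansion) + 1 (introduction) = 10.
The elision shares a bar with the next section but does not change this unit's count.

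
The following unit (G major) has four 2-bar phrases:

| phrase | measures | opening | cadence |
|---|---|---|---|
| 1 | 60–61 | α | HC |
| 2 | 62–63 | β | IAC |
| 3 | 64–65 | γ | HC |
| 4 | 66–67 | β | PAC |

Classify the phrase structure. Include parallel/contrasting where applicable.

Four phrases in two halves: the first half (bars 60–63) ends with an imperfect authentic cadence, the second (bars 64–67) with a perfect authentic cadence — a large antecedent–consequent pair, i.e. a double period.
Phrase 3 begins with different material from phrase 1, making it contrasting.

contrasting double period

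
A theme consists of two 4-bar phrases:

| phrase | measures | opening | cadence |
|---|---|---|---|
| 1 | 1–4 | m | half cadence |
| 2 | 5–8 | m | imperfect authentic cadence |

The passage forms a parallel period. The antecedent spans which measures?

measures 1–4

The antecedent is the phrase ending with the weaker cadence (half cadence, phrase 1) and the consequent the one ending more conclusively (imperfect authentic cadence, phrase 2); the antecedent is mm. 1–4.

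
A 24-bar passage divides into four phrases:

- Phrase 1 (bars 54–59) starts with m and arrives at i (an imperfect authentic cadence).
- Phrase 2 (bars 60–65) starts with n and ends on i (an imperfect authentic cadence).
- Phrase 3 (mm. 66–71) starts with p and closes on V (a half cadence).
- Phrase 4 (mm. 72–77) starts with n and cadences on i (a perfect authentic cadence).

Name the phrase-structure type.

contrasting double period

Four phrases in two halves: the first half (bars 54-65) ends with an imperfect authentic cadence, the second (bars 66–77) with a perfect authentic cadence — a large antecedent–consequent pair, i.e. a double period.
Phrase 3 begins with different material from phrase 1, making it contrasting.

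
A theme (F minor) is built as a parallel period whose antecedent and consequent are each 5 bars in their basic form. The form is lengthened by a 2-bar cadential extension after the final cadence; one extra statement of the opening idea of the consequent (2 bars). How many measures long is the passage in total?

Basic parallel period: 5 + 5 = 10 bars.
10 (basic form) + 2 (cadential extension) + 2 (extra statement) = 14.

14 measures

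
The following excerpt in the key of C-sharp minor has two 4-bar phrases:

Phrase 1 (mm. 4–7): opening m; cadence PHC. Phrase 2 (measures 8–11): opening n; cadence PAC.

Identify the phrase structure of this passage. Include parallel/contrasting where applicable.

contrasting period

Phrase 1 ends with a Phrygian half cadence (weaker) and phrase 2 with a perfect authentic cadence (stronger): antecedent + consequent = a period.
The two phrases open with different material (m / n), so the period is contrasting.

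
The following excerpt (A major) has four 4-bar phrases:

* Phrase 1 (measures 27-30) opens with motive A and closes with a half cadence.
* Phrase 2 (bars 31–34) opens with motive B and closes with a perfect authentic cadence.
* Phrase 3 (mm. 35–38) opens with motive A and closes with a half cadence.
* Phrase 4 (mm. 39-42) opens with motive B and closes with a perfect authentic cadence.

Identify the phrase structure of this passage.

The cadence pattern HC–PAC–HC–PAC is weak–strong twice, and phrases 3–4 restate phrases 1–2: a period heard twice, not a double period (which would end weakly at phrase 2).

repeated period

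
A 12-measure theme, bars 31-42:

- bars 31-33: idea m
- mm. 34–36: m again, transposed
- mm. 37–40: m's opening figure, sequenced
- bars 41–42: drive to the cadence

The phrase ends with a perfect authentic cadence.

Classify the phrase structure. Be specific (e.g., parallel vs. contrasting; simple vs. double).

Basic idea (measures 31-33) + its repetition (mm. 34–36) form the presentation; fragmentation and cadence (measures 37–42) form the continuation — the 12-bar whole is a sentence.

sentence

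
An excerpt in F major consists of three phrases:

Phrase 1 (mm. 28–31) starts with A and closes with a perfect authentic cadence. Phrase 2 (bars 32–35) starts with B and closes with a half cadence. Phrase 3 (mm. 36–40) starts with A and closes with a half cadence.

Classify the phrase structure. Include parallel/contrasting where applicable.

phrase group

The final phrase closes with a half cadence, which is not stronger than the preceding half cadence; the 3 phrases lack an overall antecedent–consequent design and so form a phrase group.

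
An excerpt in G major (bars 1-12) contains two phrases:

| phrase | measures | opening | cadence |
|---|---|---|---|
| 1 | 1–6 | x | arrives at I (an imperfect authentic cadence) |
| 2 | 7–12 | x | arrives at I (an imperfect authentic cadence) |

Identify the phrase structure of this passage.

repeated phrase

Both phrases have the same opening (x) and the same cadence (imperfect authentic cadence): the second is a restatement, not a consequent, so this is a repeated phrase rather than a period.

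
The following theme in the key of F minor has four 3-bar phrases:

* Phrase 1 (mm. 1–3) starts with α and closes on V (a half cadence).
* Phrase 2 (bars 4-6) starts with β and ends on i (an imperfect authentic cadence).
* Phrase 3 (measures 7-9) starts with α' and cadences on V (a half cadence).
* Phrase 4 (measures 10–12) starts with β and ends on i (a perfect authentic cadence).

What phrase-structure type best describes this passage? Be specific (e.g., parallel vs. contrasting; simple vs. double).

parallel double period

Four phrases in two halves: the first half (bars 1–6) ends with an imperfect authentic cadence, the second (mm. 7–12) with a perfect authentic cadence — a large antecedent–consequent pair, i.e. a double period.
Phrase 3 begins with the same material as phrase 1, making it parallel.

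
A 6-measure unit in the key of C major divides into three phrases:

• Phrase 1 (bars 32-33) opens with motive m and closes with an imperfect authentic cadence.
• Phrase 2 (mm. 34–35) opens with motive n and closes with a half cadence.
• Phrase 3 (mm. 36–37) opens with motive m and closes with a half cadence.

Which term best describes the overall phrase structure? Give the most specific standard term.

The final phrase closes with a half cadence, which is not stronger than the preceding half cadence; the 3 phrases lack an overall antecedent–consequent design and so form a phrase group.

phrase group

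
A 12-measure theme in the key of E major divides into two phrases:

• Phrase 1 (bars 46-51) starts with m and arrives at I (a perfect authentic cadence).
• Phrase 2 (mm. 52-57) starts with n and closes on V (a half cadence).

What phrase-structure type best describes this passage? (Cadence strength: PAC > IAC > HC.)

The second phrase closes with a half cadence, which is not stronger than the first phrase's perfect authentic cadence; without a weak→strong cadential pair there is no antecedent–consequent relationship, so this is a phrase group rather than a period.

phrase group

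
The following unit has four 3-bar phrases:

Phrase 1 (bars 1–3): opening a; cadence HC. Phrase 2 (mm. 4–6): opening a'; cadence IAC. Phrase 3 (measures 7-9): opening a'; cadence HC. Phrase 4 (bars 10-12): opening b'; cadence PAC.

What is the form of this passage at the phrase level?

parallel double period

Four phrases in two halves: the first half (measures 1–6) ends with an imperfect authentic cadence, the second (mm. 7–12) with a perfect authentic cadence — a large antecedent–consequent pair, i.e. a double period.
Phrase 3 begins with the same material as phrase 1, making it parallel.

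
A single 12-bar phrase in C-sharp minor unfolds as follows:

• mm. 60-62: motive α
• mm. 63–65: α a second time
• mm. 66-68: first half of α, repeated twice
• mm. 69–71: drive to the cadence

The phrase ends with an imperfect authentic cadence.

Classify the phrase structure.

sentence

Basic idea (mm. 60–62) + its repetition (bars 63–65) form the presentation; fragmentation and cadence (bars 66–71) form the continuation — the 12-bar whole is a sentence.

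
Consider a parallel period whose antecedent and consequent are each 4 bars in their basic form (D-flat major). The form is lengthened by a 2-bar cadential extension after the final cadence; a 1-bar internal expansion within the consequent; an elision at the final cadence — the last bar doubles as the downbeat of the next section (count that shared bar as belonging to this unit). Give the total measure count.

11 measures

Basic parallel period: 4 + 4 = 8 bars.
8 (basic form) + 2 (cadential extension) + 1 (internal expansion) = 11.
The elision shares a bar with the next section but does not change this unit's count.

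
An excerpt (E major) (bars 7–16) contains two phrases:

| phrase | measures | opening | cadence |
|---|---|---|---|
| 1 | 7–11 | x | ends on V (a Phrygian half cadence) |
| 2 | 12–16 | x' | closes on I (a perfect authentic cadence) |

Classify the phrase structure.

parallel period

Phrase 1 ends with a Phrygian half cadence (weaker) and phrase 2 with a perfect authentic cadence (stronger): antecedent + consequent = a period.
The two phrases open with the same material (x / x'), so the period is parallel.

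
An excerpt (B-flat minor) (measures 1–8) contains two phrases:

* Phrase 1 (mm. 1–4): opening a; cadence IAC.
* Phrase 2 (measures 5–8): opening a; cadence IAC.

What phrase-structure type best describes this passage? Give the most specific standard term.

repeated phrase

Both phrases have the same opening (a) and the same cadence (imperfect authentic cadence): the second is a restatement, not a consequent, so this is a repeated phrase rather than a period.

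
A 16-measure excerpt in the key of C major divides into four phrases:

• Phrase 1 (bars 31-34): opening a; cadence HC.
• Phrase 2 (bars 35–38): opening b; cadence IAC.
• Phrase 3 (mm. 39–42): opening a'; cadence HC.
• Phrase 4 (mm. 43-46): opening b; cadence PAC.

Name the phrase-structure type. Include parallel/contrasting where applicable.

parallel double period

Four phrases in two halves: the first half (mm. 31–38) ends with an imperfect authentic cadence, the second (measures 39-46) with a perfect authentic cadence — a large antecedent–consequent pair, i.e. a double period.
Phrase 3 begins with the same material as phrase 1, making it parallel.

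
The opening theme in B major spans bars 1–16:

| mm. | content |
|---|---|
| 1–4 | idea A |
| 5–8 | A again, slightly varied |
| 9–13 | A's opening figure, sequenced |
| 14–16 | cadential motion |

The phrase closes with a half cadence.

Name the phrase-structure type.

Basic idea (mm. 1-4) + its repetition (measures 5–8) form the presentation; fragmentation and cadence (measures 9–16) form the continuation — the 16-bar whole is a sentence.

sentence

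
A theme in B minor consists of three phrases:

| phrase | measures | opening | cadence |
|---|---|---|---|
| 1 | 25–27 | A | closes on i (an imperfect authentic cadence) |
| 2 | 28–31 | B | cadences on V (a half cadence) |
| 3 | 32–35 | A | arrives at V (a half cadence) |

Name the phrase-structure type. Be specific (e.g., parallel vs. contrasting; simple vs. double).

phrase group

The final phrase closes with a half cadence, which is not stronger than the preceding half cadence; the 3 phrases lack an overall antecedent–consequent design and so form a phrase group.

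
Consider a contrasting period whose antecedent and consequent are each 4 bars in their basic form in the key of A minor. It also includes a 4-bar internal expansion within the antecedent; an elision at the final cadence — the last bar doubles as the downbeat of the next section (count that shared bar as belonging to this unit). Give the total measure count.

12 measures

Basic contrasting period: 4 + 4 = 8 bars.
8 (basic form) + 4 (internal expansion) = 12.
The elision shares a bar with the next section but does not change this unit's count.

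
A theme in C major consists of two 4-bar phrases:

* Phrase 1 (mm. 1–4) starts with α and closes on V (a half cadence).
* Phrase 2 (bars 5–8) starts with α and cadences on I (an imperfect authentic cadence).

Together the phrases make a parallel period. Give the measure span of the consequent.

The phrase ending with the weaker cadence (half cadence) is the antecedent; the one ending more conclusively (imperfect authentic cadence) is the consequent. The consequent is measures 5–8.

measures 5–8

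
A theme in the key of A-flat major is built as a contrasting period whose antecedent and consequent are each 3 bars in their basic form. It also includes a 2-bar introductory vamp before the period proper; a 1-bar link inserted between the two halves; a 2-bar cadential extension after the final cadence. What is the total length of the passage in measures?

Basic contrasting period: 3 + 3 = 6 bars.
6 (basic form) + 2 (introduction) + 1 (link) + 2 (cadential extension) = 11.

11 measures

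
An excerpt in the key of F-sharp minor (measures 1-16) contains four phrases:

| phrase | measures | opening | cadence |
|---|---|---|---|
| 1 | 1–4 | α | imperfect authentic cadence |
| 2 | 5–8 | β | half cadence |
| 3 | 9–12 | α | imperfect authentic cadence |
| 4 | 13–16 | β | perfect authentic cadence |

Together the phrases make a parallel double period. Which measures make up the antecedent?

measures 1–8

In a double period the first pair of phrases (ending half cadence) is the large antecedent and the second pair (ending perfect authentic cadence) is the large consequent; the antecedent is measures 1–8.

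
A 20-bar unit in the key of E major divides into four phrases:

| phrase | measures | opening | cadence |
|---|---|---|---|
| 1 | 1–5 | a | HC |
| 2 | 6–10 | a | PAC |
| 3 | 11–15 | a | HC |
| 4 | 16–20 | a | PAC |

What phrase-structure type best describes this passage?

The cadence pattern HC–PAC–HC–PAC is weak–strong twice, and phrases 3–4 restate phrases 1–2: a period heard twice, not a double period (which would end weakly at phrase 2).

repeated period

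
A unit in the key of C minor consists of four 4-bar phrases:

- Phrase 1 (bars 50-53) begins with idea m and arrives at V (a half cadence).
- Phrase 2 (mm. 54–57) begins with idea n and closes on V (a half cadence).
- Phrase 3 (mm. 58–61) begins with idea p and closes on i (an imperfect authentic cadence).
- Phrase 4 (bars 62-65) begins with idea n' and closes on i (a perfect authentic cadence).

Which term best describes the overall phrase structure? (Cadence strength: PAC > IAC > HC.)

Four phrases in two halves: the first half (mm. 50–57) ends with a half cadence, the second (mm. 58–65) with a perfect authentic cadence — a large antecedent–consequent pair, i.e. a double period.
Phrase 3 begins with different material from phrase 1, making it contrasting.

contrasting double period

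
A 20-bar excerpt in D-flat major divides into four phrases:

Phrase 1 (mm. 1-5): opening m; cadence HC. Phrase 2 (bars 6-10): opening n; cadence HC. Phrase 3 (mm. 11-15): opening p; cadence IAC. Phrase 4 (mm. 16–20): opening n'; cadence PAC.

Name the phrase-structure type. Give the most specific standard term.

contrasting double period

Four phrases in two halves: the first half (bars 1–10) ends with a half cadence, the second (mm. 11–20) with a perfect authentic cadence — a large antecedent–consequent pair, i.e. a double period.
Phrase 3 begins with different material from phrase 1, making it contrasting.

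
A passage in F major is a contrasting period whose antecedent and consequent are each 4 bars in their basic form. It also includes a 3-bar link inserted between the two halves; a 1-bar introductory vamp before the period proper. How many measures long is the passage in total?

12 measures

Basic contrasting period: 4 + 4 = 8 bars.
8 (basic form) + 3 (link) + 1 (introduction) = 12.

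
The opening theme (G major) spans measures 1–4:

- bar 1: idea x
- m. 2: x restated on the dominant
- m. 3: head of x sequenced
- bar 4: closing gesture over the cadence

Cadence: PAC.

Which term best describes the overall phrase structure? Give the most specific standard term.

Basic idea (m. 1) + its repetition (m. 2) form the presentation; fragmentation and cadence (bars 3–4) form the continuation — the 4-bar whole is a sentence.

sentence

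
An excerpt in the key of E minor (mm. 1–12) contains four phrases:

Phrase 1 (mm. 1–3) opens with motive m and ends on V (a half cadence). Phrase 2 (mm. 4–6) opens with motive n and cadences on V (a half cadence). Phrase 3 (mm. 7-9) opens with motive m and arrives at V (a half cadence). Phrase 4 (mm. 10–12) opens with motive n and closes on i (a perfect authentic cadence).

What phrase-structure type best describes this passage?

Four phrases in two halves: the first half (bars 1–6) ends with a half cadence, the second (mm. 7–12) with a perfect authentic cadence — a large antecedent–consequent pair, i.e. a double period.
Phrase 3 begins with the same material as phrase 1, making it parallel.

parallel double period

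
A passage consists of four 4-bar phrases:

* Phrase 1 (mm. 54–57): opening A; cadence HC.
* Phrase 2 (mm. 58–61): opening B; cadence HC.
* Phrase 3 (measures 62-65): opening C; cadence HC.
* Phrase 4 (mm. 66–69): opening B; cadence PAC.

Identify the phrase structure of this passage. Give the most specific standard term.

Four phrases in two halves: the first half (mm. 54–61) ends with a half cadence, the second (bars 62-69) with a perfect authentic cadence — a large antecedent–consequent pair, i.e. a double period.
Phrase 3 begins with different material from phrase 1, making it contrasting.

contrasting double period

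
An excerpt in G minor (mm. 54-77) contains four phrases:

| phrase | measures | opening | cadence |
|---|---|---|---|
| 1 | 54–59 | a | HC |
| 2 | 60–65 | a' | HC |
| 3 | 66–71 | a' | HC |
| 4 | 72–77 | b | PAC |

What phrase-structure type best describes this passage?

parallel double period

Four phrases in two halves: the first half (mm. 54–65) ends with a half cadence, the second (measures 66-77) with a perfect authentic cadence — a large antecedent–consequent pair, i.e. a double period.
Phrase 3 begins with the same material as phrase 1, making it parallel.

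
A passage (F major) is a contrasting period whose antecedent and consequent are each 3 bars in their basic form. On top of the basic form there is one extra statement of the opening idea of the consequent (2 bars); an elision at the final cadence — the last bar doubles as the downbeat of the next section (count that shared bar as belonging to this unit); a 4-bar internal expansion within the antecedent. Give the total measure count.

Basic contrasting period: 3 + 3 = 6 bars.
6 (basic form) + 2 (extra statement) + 4 (internal expansion) = 12.
The elision shares a bar with the next section but does not change this unit's count.

12 measures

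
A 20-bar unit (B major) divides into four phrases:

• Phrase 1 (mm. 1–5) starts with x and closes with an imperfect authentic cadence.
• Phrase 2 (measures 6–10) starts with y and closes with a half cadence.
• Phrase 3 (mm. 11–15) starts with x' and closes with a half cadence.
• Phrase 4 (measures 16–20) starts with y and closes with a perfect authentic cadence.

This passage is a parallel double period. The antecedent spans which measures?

In a double period the four phrases pair into a large antecedent (phrases 1–2, ending half cadence) and a large consequent (phrases 3–4, ending perfect authentic cadence). The antecedent spans bars 1-10.

measures 1–10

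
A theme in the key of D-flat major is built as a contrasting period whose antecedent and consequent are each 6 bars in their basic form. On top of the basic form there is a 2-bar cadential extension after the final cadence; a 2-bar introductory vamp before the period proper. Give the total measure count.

Basic contrasting period: 6 + 6 = 12 bars.
12 (basic form) + 2 (cadential extension) + 2 (introduction) = 16.

16 measures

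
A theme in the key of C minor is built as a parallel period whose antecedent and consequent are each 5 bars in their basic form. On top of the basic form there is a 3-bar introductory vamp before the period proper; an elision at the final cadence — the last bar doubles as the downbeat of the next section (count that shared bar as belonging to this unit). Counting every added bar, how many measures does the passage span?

Basic parallel period: 5 + 5 = 10 bars.
10 (basic form) + 3 (introduction) = 13.
The elision shares a bar with the next section but does not change this unit's count.

13 measures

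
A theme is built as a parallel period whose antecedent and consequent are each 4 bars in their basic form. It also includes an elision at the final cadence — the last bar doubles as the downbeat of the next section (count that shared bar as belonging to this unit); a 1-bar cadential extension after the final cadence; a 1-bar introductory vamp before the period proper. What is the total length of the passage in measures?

10 measures

Basic parallel period: 4 + 4 = 8 bars.
8 (basic form) + 1 (cadential extension) + 1 (introduction) = 10.
The elision shares a bar with the next section but does not change this unit's count.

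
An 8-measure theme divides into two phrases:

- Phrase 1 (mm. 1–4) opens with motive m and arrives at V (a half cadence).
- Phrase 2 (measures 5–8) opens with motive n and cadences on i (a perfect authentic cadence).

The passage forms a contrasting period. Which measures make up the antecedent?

measures 1–4

The antecedent is the phrase ending with the weaker cadence (half cadence, phrase 1) and the consequent the one ending more conclusively (perfect authentic cadence, phrase 2); the antecedent is bars 1–4.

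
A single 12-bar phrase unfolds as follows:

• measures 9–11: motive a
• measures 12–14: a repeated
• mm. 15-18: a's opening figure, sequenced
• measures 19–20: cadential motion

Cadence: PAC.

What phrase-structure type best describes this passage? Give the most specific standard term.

sentence

Basic idea (mm. 9-11) + its repetition (mm. 12–14) form the presentation; fragmentation and cadence (mm. 15–20) form the continuation — the 12-bar whole is a sentence.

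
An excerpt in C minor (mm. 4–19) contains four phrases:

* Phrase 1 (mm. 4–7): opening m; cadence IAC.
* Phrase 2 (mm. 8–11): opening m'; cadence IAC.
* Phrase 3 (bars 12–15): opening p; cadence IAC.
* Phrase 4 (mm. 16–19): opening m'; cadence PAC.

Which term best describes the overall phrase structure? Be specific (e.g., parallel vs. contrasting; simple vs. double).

Four phrases in two halves: the first half (mm. 4-11) ends with an imperfect authentic cadence, the second (measures 12–19) with a perfect authentic cadence — a large antecedent–consequent pair, i.e. a double period.
Phrase 3 begins with different material from phrase 1, making it contrasting.

contrasting double period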